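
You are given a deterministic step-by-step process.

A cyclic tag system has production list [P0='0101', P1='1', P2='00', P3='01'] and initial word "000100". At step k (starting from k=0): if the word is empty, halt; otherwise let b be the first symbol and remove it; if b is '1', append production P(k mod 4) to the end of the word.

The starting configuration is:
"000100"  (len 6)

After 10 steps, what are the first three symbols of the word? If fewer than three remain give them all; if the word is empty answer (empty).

[0] "000100"  (len 6)
[1] "00100"  (len 5)
[2] "0100"  (len 4)
[3] "100"  (len 3)
[4] "0001"  (len 4)
[5] "001"  (len 3)
[6] "01"  (len 2)
[7] "1"  (len 1)
[8] "01"  (len 2)
[9] "1"  (len 1)
[10] "1"  (len 1)

1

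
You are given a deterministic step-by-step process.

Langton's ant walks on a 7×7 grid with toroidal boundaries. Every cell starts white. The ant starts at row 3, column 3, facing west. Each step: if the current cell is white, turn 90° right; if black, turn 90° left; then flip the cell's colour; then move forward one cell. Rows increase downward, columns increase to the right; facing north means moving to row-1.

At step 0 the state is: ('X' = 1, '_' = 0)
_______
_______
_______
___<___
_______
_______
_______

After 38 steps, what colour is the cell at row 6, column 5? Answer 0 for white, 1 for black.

0) _______
_______
_______
___<___
_______
_______
_______
1) _______
_______
___^___
___X___
_______
_______
_______
2) _______
_______
___X>__
___X___
_______
_______
_______
3) _______
_______
___XX__
___Xv__
_______
_______
_______
4) _______
_______
___XX__
___<X__
_______
_______
_______
5) _______
_______
___XX__
____X__
___v___
_______
_______
6) _______
_______
___XX__
____X__
__<X___
_______
_______
7) _______
_______
___XX__
__^_X__
__XX___
_______
_______
8) _______
_______
___XX__
__X>X__
__XX___
_______
_______
9) _______
_______
___XX__
__XXX__
__Xv___
_______
_______
10) _______
_______
___XX__
__XXX__
__X_>__
_______
_______
11) _______
_______
___XX__
__XXX__
__X_X__
____v__
_______
12) _______
_______
___XX__
__XXX__
__X_X__
___<X__
_______
13) _______
_______
___XX__
__XXX__
__X^X__
___XX__
_______
14) _______
_______
___XX__
__XXX__
__XX>__
___XX__
_______
15) _______
_______
___XX__
__XX^__
__XX___
___XX__
_______
16) _______
_______
___XX__
__X<___
__XX___
___XX__
_______
17) _______
_______
___XX__
__X____
__Xv___
___XX__
_______
18) _______
_______
___XX__
__X____
__X_>__
___XX__
_______
19) _______
_______
___XX__
__X____
__X_X__
___Xv__
_______
20) _______
_______
___XX__
__X____
__X_X__
___X_>_
_______
21) _______
_______
___XX__
__X____
__X_X__
___X_X_
_____v_
22) _______
_______
___XX__
__X____
__X_X__
___X_X_
____<X_
23) _______
_______
___XX__
__X____
__X_X__
___X^X_
____XX_
24) _______
_______
___XX__
__X____
__X_X__
___XX>_
____XX_
25) _______
_______
___XX__
__X____
__X_X^_
___XX__
____XX_
26) _______
_______
___XX__
__X____
__X_XX>
___XX__
____XX_
27) _______
_______
___XX__
__X____
__X_XXX
___XX_v
____XX_
28) _______
_______
___XX__
__X____
__X_XXX
___XX<X
____XX_
29) _______
_______
___XX__
__X____
__X_X^X
___XXXX
____XX_
30) _______
_______
___XX__
__X____
__X_<_X
___XXXX
____XX_
31) _______
_______
___XX__
__X____
__X___X
___XvXX
____XX_
32) _______
_______
___XX__
__X____
__X___X
___X_>X
____XX_
33) _______
_______
___XX__
__X____
__X__^X
___X__X
____XX_
34) _______
_______
___XX__
__X____
__X__X>
___X__X
____XX_
35) _______
_______
___XX__
__X___^
__X__X_
___X__X
____XX_
36) _______
_______
___XX__
>_X___X
__X__X_
___X__X
____XX_
37) _______
_______
___XX__
X_X___X
v_X__X_
___X__X
____XX_
38) _______
_______
___XX__
X_X___X
X_X__X<
___X__X
____XX_

1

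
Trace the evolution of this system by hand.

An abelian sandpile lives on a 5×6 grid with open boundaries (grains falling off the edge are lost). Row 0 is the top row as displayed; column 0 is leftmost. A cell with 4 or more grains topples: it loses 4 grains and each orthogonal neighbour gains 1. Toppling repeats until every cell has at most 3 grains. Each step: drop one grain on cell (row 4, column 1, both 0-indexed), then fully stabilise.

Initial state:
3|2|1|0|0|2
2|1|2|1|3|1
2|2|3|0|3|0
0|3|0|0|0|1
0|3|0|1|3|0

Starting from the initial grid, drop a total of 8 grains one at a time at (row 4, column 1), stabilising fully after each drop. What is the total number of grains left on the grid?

k=0  3|2|1|0|0|2
2|1|2|1|3|1
2|2|3|0|3|0
0|3|0|0|0|1
0|3|0|1|3|0
k=1  3|2|1|0|0|2
2|1|2|1|3|1
2|3|3|0|3|0
1|0|1|0|0|1
1|1|1|1|3|0
k=2  3|2|1|0|0|2
2|1|2|1|3|1
2|3|3|0|3|0
1|0|1|0|0|1
1|2|1|1|3|0
k=3  3|2|1|0|0|2
2|1|2|1|3|1
2|3|3|0|3|0
1|0|1|0|0|1
1|3|1|1|3|0
k=4  3|2|1|0|0|2
2|1|2|1|3|1
2|3|3|0|3|0
1|1|1|0|0|1
2|0|2|1|3|0
k=5  3|2|1|0|0|2
2|1|2|1|3|1
2|3|3|0|3|0
1|1|1|0|0|1
2|1|2|1|3|0
k=6  3|2|1|0|0|2
2|1|2|1|3|1
2|3|3|0|3|0
1|1|1|0|0|1
2|2|2|1|3|0
k=7  3|2|1|0|0|2
2|1|2|1|3|1
2|3|3|0|3|0
1|1|1|0|0|1
2|3|2|1|3|0
k=8  3|2|1|0|0|2
2|1|2|1|3|1
2|3|3|0|3|0
1|2|1|0|0|1
3|0|3|1|3|0

44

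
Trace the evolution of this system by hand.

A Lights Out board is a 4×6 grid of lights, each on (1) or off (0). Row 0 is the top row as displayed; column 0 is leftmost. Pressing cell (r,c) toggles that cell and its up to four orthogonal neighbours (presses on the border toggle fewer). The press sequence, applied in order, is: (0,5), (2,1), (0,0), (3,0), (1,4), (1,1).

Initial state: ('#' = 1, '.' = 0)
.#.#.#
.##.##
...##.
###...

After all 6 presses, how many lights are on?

t=0: .#.#.#
.##.##
...##.
###...
t=1: .#.##.
.##.#.
...##.
###...
t=2: .#.##.
..#.#.
#####.
#.#...
t=3: #..##.
#.#.#.
#####.
#.#...
t=4: #..##.
#.#.#.
.####.
.##...
t=5: #..#..
#.##.#
.###..
.##...
t=6: ##.#..
.#.#.#
..##..
.##...

10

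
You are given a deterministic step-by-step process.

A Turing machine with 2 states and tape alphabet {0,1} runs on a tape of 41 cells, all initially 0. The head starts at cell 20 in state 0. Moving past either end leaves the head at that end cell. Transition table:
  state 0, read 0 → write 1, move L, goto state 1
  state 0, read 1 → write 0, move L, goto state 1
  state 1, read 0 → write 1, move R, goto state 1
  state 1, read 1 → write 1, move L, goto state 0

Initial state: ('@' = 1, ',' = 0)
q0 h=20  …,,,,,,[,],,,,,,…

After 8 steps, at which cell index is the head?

k=0  q0 h=20  …,,,,,,[,],,,,,,…
k=1  q1 h=19  …,,,,,,[,]@,,,,,…
k=2  q1 h=20  …,,,,,@[@],,,,,,…
k=3  q0 h=19  …,,,,,,[@]@,,,,,…
k=4  q1 h=18  …,,,,,,[,],@,,,,…
k=5  q1 h=19  …,,,,,@[,]@,,,,,…
k=6  q1 h=20  …,,,,@@[@],,,,,,…
k=7  q0 h=19  …,,,,,@[@]@,,,,,…
k=8  q1 h=18  …,,,,,,[@],@,,,,…

18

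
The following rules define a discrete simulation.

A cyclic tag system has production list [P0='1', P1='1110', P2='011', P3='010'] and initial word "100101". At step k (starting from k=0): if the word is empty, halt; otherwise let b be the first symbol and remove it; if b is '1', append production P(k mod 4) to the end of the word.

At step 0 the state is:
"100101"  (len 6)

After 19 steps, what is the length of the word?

t=0: "100101"  (len 6)
t=1: "001011"  (len 6)
t=2: "01011"  (len 5)
t=3: "1011"  (len 4)
t=4: "011010"  (len 6)
t=5: "11010"  (len 5)
t=6: "10101110"  (len 8)
t=7: "0101110011"  (len 10)
t=8: "101110011"  (len 9)
t=9: "011100111"  (len 9)
t=10: "11100111"  (len 8)
t=11: "1100111011"  (len 10)
t=12: "100111011010"  (len 12)
t=13: "001110110101"  (len 12)
t=14: "01110110101"  (len 11)
t=15: "1110110101"  (len 10)
t=16: "110110101010"  (len 12)
t=17: "101101010101"  (len 12)
t=18: "011010101011110"  (len 15)
t=19: "11010101011110"  (len 14)

14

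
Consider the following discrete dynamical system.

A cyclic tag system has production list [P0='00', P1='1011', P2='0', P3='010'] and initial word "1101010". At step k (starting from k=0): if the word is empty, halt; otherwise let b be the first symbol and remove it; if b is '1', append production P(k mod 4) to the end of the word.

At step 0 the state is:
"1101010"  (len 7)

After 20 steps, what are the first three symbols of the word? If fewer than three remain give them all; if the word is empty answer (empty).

step 0: "1101010"  (len 7)
step 1: "10101000"  (len 8)
step 2: "01010001011"  (len 11)
step 3: "1010001011"  (len 10)
step 4: "010001011010"  (len 12)
step 5: "10001011010"  (len 11)
step 6: "00010110101011"  (len 14)
step 7: "0010110101011"  (len 13)
step 8: "010110101011"  (len 12)
step 9: "10110101011"  (len 11)
step 10: "01101010111011"  (len 14)
step 11: "1101010111011"  (len 13)
step 12: "101010111011010"  (len 15)
step 13: "0101011101101000"  (len 16)
step 14: "101011101101000"  (len 15)
step 15: "010111011010000"  (len 15)
step 16: "10111011010000"  (len 14)
step 17: "011101101000000"  (len 15)
step 18: "11101101000000"  (len 14)
step 19: "11011010000000"  (len 14)
step 20: "1011010000000010"  (len 16)

101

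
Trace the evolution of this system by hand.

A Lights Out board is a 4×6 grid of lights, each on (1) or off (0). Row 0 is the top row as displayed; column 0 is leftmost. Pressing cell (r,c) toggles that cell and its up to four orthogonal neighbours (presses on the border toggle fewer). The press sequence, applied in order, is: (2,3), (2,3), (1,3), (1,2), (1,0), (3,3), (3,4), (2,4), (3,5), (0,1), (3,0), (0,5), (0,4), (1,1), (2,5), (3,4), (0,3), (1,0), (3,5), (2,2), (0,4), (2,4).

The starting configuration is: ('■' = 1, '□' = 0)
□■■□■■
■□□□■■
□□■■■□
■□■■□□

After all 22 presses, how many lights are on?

k=0  □■■□■■
■□□□■■
□□■■■□
■□■■□□
k=1  □■■□■■
■□□■■■
□□□□□□
■□■□□□
k=2  □■■□■■
■□□□■■
□□■■■□
■□■■□□
k=3  □■■■■■
■□■■□■
□□■□■□
■□■■□□
k=4  □■□■■■
■■□□□■
□□□□■□
■□■■□□
k=5  ■■□■■■
□□□□□■
■□□□■□
■□■■□□
k=6  ■■□■■■
□□□□□■
■□□■■□
■□□□■□
k=7  ■■□■■■
□□□□□■
■□□■□□
■□□■□■
k=8  ■■□■■■
□□□□■■
■□□□■■
■□□■■■
k=9  ■■□■■■
□□□□■■
■□□□■□
■□□■□□
k=10  □□■■■■
□■□□■■
■□□□■□
■□□■□□
k=11  □□■■■■
□■□□■■
□□□□■□
□■□■□□
k=12  □□■■□□
□■□□■□
□□□□■□
□■□■□□
k=13  □□■□■■
□■□□□□
□□□□■□
□■□■□□
k=14  □■■□■■
■□■□□□
□■□□■□
□■□■□□
k=15  □■■□■■
■□■□□■
□■□□□■
□■□■□■
k=16  □■■□■■
■□■□□■
□■□□■■
□■□□■□
k=17  □■□■□■
■□■■□■
□■□□■■
□■□□■□
k=18  ■■□■□■
□■■■□■
■■□□■■
□■□□■□
k=19  ■■□■□■
□■■■□■
■■□□■□
□■□□□■
k=20  ■■□■□■
□■□■□■
■□■■■□
□■■□□■
k=21  ■■□□■□
□■□■■■
■□■■■□
□■■□□■
k=22  ■■□□■□
□■□■□■
■□■□□■
□■■□■■

13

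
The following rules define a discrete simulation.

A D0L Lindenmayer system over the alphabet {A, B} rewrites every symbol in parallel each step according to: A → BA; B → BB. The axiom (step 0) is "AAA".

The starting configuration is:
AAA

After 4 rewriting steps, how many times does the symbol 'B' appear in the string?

k=0  AAA
k=1  BABABA
k=2  BBBABBBABBBA
k=3  BBBBBBBABBBBBBBABBBBBBBA
k=4  BBBBBBBBBBBBBBBABBBBBBBBBBBBBBBABBBBBBBBBBBBBBBA

45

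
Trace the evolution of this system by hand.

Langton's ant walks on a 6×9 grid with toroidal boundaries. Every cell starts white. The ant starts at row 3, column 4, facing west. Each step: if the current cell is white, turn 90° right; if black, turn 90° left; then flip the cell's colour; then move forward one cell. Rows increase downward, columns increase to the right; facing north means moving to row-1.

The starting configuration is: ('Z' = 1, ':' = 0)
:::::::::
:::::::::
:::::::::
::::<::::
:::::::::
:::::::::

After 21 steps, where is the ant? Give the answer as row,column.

gen 0: :::::::::
:::::::::
:::::::::
::::<::::
:::::::::
:::::::::
gen 1: :::::::::
:::::::::
::::^::::
::::Z::::
:::::::::
:::::::::
gen 2: :::::::::
:::::::::
::::Z>:::
::::Z::::
:::::::::
:::::::::
gen 3: :::::::::
:::::::::
::::ZZ:::
::::Zv:::
:::::::::
:::::::::
gen 4: :::::::::
:::::::::
::::ZZ:::
::::<Z:::
:::::::::
:::::::::
gen 5: :::::::::
:::::::::
::::ZZ:::
:::::Z:::
::::v::::
:::::::::
gen 6: :::::::::
:::::::::
::::ZZ:::
:::::Z:::
:::<Z::::
:::::::::
gen 7: :::::::::
:::::::::
::::ZZ:::
:::^:Z:::
:::ZZ::::
:::::::::
gen 8: :::::::::
:::::::::
::::ZZ:::
:::Z>Z:::
:::ZZ::::
:::::::::
gen 9: :::::::::
:::::::::
::::ZZ:::
:::ZZZ:::
:::Zv::::
:::::::::
gen 10: :::::::::
:::::::::
::::ZZ:::
:::ZZZ:::
:::Z:>:::
:::::::::
gen 11: :::::::::
:::::::::
::::ZZ:::
:::ZZZ:::
:::Z:Z:::
:::::v:::
gen 12: :::::::::
:::::::::
::::ZZ:::
:::ZZZ:::
:::Z:Z:::
::::<Z:::
gen 13: :::::::::
:::::::::
::::ZZ:::
:::ZZZ:::
:::Z^Z:::
::::ZZ:::
gen 14: :::::::::
:::::::::
::::ZZ:::
:::ZZZ:::
:::ZZ>:::
::::ZZ:::
gen 15: :::::::::
:::::::::
::::ZZ:::
:::ZZ^:::
:::ZZ::::
::::ZZ:::
gen 16: :::::::::
:::::::::
::::ZZ:::
:::Z<::::
:::ZZ::::
::::ZZ:::
gen 17: :::::::::
:::::::::
::::ZZ:::
:::Z:::::
:::Zv::::
::::ZZ:::
gen 18: :::::::::
:::::::::
::::ZZ:::
:::Z:::::
:::Z:>:::
::::ZZ:::
gen 19: :::::::::
:::::::::
::::ZZ:::
:::Z:::::
:::Z:Z:::
::::Zv:::
gen 20: :::::::::
:::::::::
::::ZZ:::
:::Z:::::
:::Z:Z:::
::::Z:>::
gen 21: ::::::v::
:::::::::
::::ZZ:::
:::Z:::::
:::Z:Z:::
::::Z:Z::

0,6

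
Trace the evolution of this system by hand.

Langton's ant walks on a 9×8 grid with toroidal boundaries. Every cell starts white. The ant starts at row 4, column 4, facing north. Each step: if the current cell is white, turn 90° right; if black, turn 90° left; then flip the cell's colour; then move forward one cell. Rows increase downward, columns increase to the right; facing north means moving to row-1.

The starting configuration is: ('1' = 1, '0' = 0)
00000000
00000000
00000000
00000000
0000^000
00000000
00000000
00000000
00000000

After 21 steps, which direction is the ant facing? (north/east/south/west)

0) 00000000
00000000
00000000
00000000
0000^000
00000000
00000000
00000000
00000000
1) 00000000
00000000
00000000
00000000
00001>00
00000000
00000000
00000000
00000000
2) 00000000
00000000
00000000
00000000
00001100
00000v00
00000000
00000000
00000000
3) 00000000
00000000
00000000
00000000
00001100
0000<100
00000000
00000000
00000000
4) 00000000
00000000
00000000
00000000
0000^100
00001100
00000000
00000000
00000000
5) 00000000
00000000
00000000
00000000
000<0100
00001100
00000000
00000000
00000000
6) 00000000
00000000
00000000
000^0000
00010100
00001100
00000000
00000000
00000000
7) 00000000
00000000
00000000
0001>000
00010100
00001100
00000000
00000000
00000000
8) 00000000
00000000
00000000
00011000
0001v100
00001100
00000000
00000000
00000000
9) 00000000
00000000
00000000
00011000
000<1100
00001100
00000000
00000000
00000000
10) 00000000
00000000
00000000
00011000
00001100
000v1100
00000000
00000000
00000000
11) 00000000
00000000
00000000
00011000
00001100
00<11100
00000000
00000000
00000000
12) 00000000
00000000
00000000
00011000
00^01100
00111100
00000000
00000000
00000000
13) 00000000
00000000
00000000
00011000
001>1100
00111100
00000000
00000000
00000000
14) 00000000
00000000
00000000
00011000
00111100
001v1100
00000000
00000000
00000000
15) 00000000
00000000
00000000
00011000
00111100
0010>100
00000000
00000000
00000000
16) 00000000
00000000
00000000
00011000
0011^100
00100100
00000000
00000000
00000000
17) 00000000
00000000
00000000
00011000
001<0100
00100100
00000000
00000000
00000000
18) 00000000
00000000
00000000
00011000
00100100
001v0100
00000000
00000000
00000000
19) 00000000
00000000
00000000
00011000
00100100
00<10100
00000000
00000000
00000000
20) 00000000
00000000
00000000
00011000
00100100
00010100
00v00000
00000000
00000000
21) 00000000
00000000
00000000
00011000
00100100
00010100
0<100000
00000000
00000000

west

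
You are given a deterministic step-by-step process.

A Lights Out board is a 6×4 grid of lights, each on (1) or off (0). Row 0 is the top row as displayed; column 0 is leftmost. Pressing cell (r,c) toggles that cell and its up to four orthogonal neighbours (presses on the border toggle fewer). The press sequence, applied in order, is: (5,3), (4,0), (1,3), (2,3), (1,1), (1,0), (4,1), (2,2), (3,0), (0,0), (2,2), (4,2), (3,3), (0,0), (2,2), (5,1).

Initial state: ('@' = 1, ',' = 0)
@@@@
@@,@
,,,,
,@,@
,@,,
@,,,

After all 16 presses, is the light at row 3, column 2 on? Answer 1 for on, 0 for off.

1

gen 0: @@@@
@@,@
,,,,
,@,@
,@,,
@,,,
gen 1: @@@@
@@,@
,,,,
,@,@
,@,@
@,@@
gen 2: @@@@
@@,@
,,,,
@@,@
@,,@
,,@@
gen 3: @@@,
@@@,
,,,@
@@,@
@,,@
,,@@
gen 4: @@@,
@@@@
,,@,
@@,,
@,,@
,,@@
gen 5: @,@,
,,,@
,@@,
@@,,
@,,@
,,@@
gen 6: ,,@,
@@,@
@@@,
@@,,
@,,@
,,@@
gen 7: ,,@,
@@,@
@@@,
@,,,
,@@@
,@@@
gen 8: ,,@,
@@@@
@,,@
@,@,
,@@@
,@@@
gen 9: ,,@,
@@@@
,,,@
,@@,
@@@@
,@@@
gen 10: @@@,
,@@@
,,,@
,@@,
@@@@
,@@@
gen 11: @@@,
,@,@
,@@,
,@,,
@@@@
,@@@
gen 12: @@@,
,@,@
,@@,
,@@,
@,,,
,@,@
gen 13: @@@,
,@,@
,@@@
,@,@
@,,@
,@,@
gen 14: ,,@,
@@,@
,@@@
,@,@
@,,@
,@,@
gen 15: ,,@,
@@@@
,,,,
,@@@
@,,@
,@,@
gen 16: ,,@,
@@@@
,,,,
,@@@
@@,@
@,@@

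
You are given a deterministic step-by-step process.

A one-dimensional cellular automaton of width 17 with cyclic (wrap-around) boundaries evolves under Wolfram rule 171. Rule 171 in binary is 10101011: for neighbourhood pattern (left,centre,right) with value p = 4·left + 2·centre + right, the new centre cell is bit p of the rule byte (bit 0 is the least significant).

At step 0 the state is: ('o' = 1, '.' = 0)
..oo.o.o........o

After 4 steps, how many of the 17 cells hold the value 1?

step 0: ..oo.o.o........o
step 1: .oo.o.o..ooooooo.
step 2: oo.o.o..ooooooo..
step 3: o.o.o..ooooooo..o
step 4: .o.o..ooooooo..oo

11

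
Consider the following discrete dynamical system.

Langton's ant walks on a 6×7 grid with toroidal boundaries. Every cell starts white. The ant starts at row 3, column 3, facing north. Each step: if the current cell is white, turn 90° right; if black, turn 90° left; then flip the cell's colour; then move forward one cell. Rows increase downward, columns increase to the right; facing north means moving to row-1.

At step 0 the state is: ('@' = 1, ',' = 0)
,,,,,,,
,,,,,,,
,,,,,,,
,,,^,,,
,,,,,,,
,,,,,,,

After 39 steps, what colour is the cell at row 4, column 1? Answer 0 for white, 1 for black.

gen 0: ,,,,,,,
,,,,,,,
,,,,,,,
,,,^,,,
,,,,,,,
,,,,,,,
gen 1: ,,,,,,,
,,,,,,,
,,,,,,,
,,,@>,,
,,,,,,,
,,,,,,,
gen 2: ,,,,,,,
,,,,,,,
,,,,,,,
,,,@@,,
,,,,v,,
,,,,,,,
gen 3: ,,,,,,,
,,,,,,,
,,,,,,,
,,,@@,,
,,,<@,,
,,,,,,,
gen 4: ,,,,,,,
,,,,,,,
,,,,,,,
,,,^@,,
,,,@@,,
,,,,,,,
gen 5: ,,,,,,,
,,,,,,,
,,,,,,,
,,<,@,,
,,,@@,,
,,,,,,,
gen 6: ,,,,,,,
,,,,,,,
,,^,,,,
,,@,@,,
,,,@@,,
,,,,,,,
gen 7: ,,,,,,,
,,,,,,,
,,@>,,,
,,@,@,,
,,,@@,,
,,,,,,,
gen 8: ,,,,,,,
,,,,,,,
,,@@,,,
,,@v@,,
,,,@@,,
,,,,,,,
gen 9: ,,,,,,,
,,,,,,,
,,@@,,,
,,<@@,,
,,,@@,,
,,,,,,,
gen 10: ,,,,,,,
,,,,,,,
,,@@,,,
,,,@@,,
,,v@@,,
,,,,,,,
gen 11: ,,,,,,,
,,,,,,,
,,@@,,,
,,,@@,,
,<@@@,,
,,,,,,,
gen 12: ,,,,,,,
,,,,,,,
,,@@,,,
,^,@@,,
,@@@@,,
,,,,,,,
gen 13: ,,,,,,,
,,,,,,,
,,@@,,,
,@>@@,,
,@@@@,,
,,,,,,,
gen 14: ,,,,,,,
,,,,,,,
,,@@,,,
,@@@@,,
,@v@@,,
,,,,,,,
gen 15: ,,,,,,,
,,,,,,,
,,@@,,,
,@@@@,,
,@,>@,,
,,,,,,,
gen 16: ,,,,,,,
,,,,,,,
,,@@,,,
,@@^@,,
,@,,@,,
,,,,,,,
gen 17: ,,,,,,,
,,,,,,,
,,@@,,,
,@<,@,,
,@,,@,,
,,,,,,,
gen 18: ,,,,,,,
,,,,,,,
,,@@,,,
,@,,@,,
,@v,@,,
,,,,,,,
gen 19: ,,,,,,,
,,,,,,,
,,@@,,,
,@,,@,,
,<@,@,,
,,,,,,,
gen 20: ,,,,,,,
,,,,,,,
,,@@,,,
,@,,@,,
,,@,@,,
,v,,,,,
gen 21: ,,,,,,,
,,,,,,,
,,@@,,,
,@,,@,,
,,@,@,,
<@,,,,,
gen 22: ,,,,,,,
,,,,,,,
,,@@,,,
,@,,@,,
^,@,@,,
@@,,,,,
gen 23: ,,,,,,,
,,,,,,,
,,@@,,,
,@,,@,,
@>@,@,,
@@,,,,,
gen 24: ,,,,,,,
,,,,,,,
,,@@,,,
,@,,@,,
@@@,@,,
@v,,,,,
gen 25: ,,,,,,,
,,,,,,,
,,@@,,,
,@,,@,,
@@@,@,,
@,>,,,,
gen 26: ,,v,,,,
,,,,,,,
,,@@,,,
,@,,@,,
@@@,@,,
@,@,,,,
gen 27: ,<@,,,,
,,,,,,,
,,@@,,,
,@,,@,,
@@@,@,,
@,@,,,,
gen 28: ,@@,,,,
,,,,,,,
,,@@,,,
,@,,@,,
@@@,@,,
@^@,,,,
gen 29: ,@@,,,,
,,,,,,,
,,@@,,,
,@,,@,,
@@@,@,,
@@>,,,,
gen 30: ,@@,,,,
,,,,,,,
,,@@,,,
,@,,@,,
@@^,@,,
@@,,,,,
gen 31: ,@@,,,,
,,,,,,,
,,@@,,,
,@,,@,,
@<,,@,,
@@,,,,,
gen 32: ,@@,,,,
,,,,,,,
,,@@,,,
,@,,@,,
@,,,@,,
@v,,,,,
gen 33: ,@@,,,,
,,,,,,,
,,@@,,,
,@,,@,,
@,,,@,,
@,>,,,,
gen 34: ,@v,,,,
,,,,,,,
,,@@,,,
,@,,@,,
@,,,@,,
@,@,,,,
gen 35: ,@,>,,,
,,,,,,,
,,@@,,,
,@,,@,,
@,,,@,,
@,@,,,,
gen 36: ,@,@,,,
,,,v,,,
,,@@,,,
,@,,@,,
@,,,@,,
@,@,,,,
gen 37: ,@,@,,,
,,<@,,,
,,@@,,,
,@,,@,,
@,,,@,,
@,@,,,,
gen 38: ,@^@,,,
,,@@,,,
,,@@,,,
,@,,@,,
@,,,@,,
@,@,,,,
gen 39: ,@@>,,,
,,@@,,,
,,@@,,,
,@,,@,,
@,,,@,,
@,@,,,,

0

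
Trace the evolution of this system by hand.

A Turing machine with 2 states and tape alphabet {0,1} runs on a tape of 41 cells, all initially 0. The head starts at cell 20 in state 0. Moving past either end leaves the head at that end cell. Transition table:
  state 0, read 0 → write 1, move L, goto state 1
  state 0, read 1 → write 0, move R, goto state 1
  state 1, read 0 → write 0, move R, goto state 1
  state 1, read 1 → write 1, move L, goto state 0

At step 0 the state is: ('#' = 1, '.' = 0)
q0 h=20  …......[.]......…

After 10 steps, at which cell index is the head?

16

0) q0 h=20  …......[.]......…
1) q1 h=19  …......[.]#.....…
2) q1 h=20  …......[#]......…
3) q0 h=19  …......[.]#.....…
4) q1 h=18  …......[.]##....…
5) q1 h=19  …......[#]#.....…
6) q0 h=18  …......[.]##....…
7) q1 h=17  …......[.]###...…
8) q1 h=18  …......[#]##....…
9) q0 h=17  …......[.]###...…
10) q1 h=16  …......[.]####..…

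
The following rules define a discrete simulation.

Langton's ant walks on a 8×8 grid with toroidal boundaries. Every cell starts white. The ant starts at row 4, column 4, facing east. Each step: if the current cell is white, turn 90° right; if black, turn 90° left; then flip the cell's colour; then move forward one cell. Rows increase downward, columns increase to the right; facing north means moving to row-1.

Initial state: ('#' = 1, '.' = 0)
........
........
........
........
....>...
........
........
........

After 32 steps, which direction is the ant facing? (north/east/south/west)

west

step 0: ........
........
........
........
....>...
........
........
........
step 1: ........
........
........
........
....#...
....v...
........
........
step 2: ........
........
........
........
....#...
...<#...
........
........
step 3: ........
........
........
........
...^#...
...##...
........
........
step 4: ........
........
........
........
...#>...
...##...
........
........
step 5: ........
........
........
....^...
...#....
...##...
........
........
step 6: ........
........
........
....#>..
...#....
...##...
........
........
step 7: ........
........
........
....##..
...#.v..
...##...
........
........
step 8: ........
........
........
....##..
...#<#..
...##...
........
........
step 9: ........
........
........
....^#..
...###..
...##...
........
........
step 10: ........
........
........
...<.#..
...###..
...##...
........
........
step 11: ........
........
...^....
...#.#..
...###..
...##...
........
........
step 12: ........
........
...#>...
...#.#..
...###..
...##...
........
........
step 13: ........
........
...##...
...#v#..
...###..
...##...
........
........
step 14: ........
........
...##...
...<##..
...###..
...##...
........
........
step 15: ........
........
...##...
....##..
...v##..
...##...
........
........
step 16: ........
........
...##...
....##..
....>#..
...##...
........
........
step 17: ........
........
...##...
....^#..
.....#..
...##...
........
........
step 18: ........
........
...##...
...<.#..
.....#..
...##...
........
........
step 19: ........
........
...^#...
...#.#..
.....#..
...##...
........
........
step 20: ........
........
..<.#...
...#.#..
.....#..
...##...
........
........
step 21: ........
..^.....
..#.#...
...#.#..
.....#..
...##...
........
........
step 22: ........
..#>....
..#.#...
...#.#..
.....#..
...##...
........
........
step 23: ........
..##....
..#v#...
...#.#..
.....#..
...##...
........
........
step 24: ........
..##....
..<##...
...#.#..
.....#..
...##...
........
........
step 25: ........
..##....
...##...
..v#.#..
.....#..
...##...
........
........
step 26: ........
..##....
...##...
.<##.#..
.....#..
...##...
........
........
step 27: ........
..##....
.^.##...
.###.#..
.....#..
...##...
........
........
step 28: ........
..##....
.#>##...
.###.#..
.....#..
...##...
........
........
step 29: ........
..##....
.####...
.#v#.#..
.....#..
...##...
........
........
step 30: ........
..##....
.####...
.#.>.#..
.....#..
...##...
........
........
step 31: ........
..##....
.##^#...
.#...#..
.....#..
...##...
........
........
step 32: ........
..##....
.#<.#...
.#...#..
.....#..
...##...
........
........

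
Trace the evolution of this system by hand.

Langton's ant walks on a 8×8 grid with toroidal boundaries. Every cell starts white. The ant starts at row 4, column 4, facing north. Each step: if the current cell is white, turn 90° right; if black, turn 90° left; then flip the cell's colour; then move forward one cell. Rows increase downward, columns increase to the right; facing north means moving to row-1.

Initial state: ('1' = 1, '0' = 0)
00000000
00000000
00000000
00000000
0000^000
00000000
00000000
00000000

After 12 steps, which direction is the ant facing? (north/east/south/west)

gen 0: 00000000
00000000
00000000
00000000
0000^000
00000000
00000000
00000000
gen 1: 00000000
00000000
00000000
00000000
00001>00
00000000
00000000
00000000
gen 2: 00000000
00000000
00000000
00000000
00001100
00000v00
00000000
00000000
gen 3: 00000000
00000000
00000000
00000000
00001100
0000<100
00000000
00000000
gen 4: 00000000
00000000
00000000
00000000
0000^100
00001100
00000000
00000000
gen 5: 00000000
00000000
00000000
00000000
000<0100
00001100
00000000
00000000
gen 6: 00000000
00000000
00000000
000^0000
00010100
00001100
00000000
00000000
gen 7: 00000000
00000000
00000000
0001>000
00010100
00001100
00000000
00000000
gen 8: 00000000
00000000
00000000
00011000
0001v100
00001100
00000000
00000000
gen 9: 00000000
00000000
00000000
00011000
000<1100
00001100
00000000
00000000
gen 10: 00000000
00000000
00000000
00011000
00001100
000v1100
00000000
00000000
gen 11: 00000000
00000000
00000000
00011000
00001100
00<11100
00000000
00000000
gen 12: 00000000
00000000
00000000
00011000
00^01100
00111100
00000000
00000000

north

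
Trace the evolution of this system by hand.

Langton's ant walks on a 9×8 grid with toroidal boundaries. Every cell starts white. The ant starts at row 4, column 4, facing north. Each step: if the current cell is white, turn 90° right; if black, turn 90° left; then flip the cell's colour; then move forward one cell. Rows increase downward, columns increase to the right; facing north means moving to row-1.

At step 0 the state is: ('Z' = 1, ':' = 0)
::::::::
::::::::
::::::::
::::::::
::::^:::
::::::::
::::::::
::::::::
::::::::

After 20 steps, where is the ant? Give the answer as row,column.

6,2

step 0: ::::::::
::::::::
::::::::
::::::::
::::^:::
::::::::
::::::::
::::::::
::::::::
step 1: ::::::::
::::::::
::::::::
::::::::
::::Z>::
::::::::
::::::::
::::::::
::::::::
step 2: ::::::::
::::::::
::::::::
::::::::
::::ZZ::
:::::v::
::::::::
::::::::
::::::::
step 3: ::::::::
::::::::
::::::::
::::::::
::::ZZ::
::::<Z::
::::::::
::::::::
::::::::
step 4: ::::::::
::::::::
::::::::
::::::::
::::^Z::
::::ZZ::
::::::::
::::::::
::::::::
step 5: ::::::::
::::::::
::::::::
::::::::
:::<:Z::
::::ZZ::
::::::::
::::::::
::::::::
step 6: ::::::::
::::::::
::::::::
:::^::::
:::Z:Z::
::::ZZ::
::::::::
::::::::
::::::::
step 7: ::::::::
::::::::
::::::::
:::Z>:::
:::Z:Z::
::::ZZ::
::::::::
::::::::
::::::::
step 8: ::::::::
::::::::
::::::::
:::ZZ:::
:::ZvZ::
::::ZZ::
::::::::
::::::::
::::::::
step 9: ::::::::
::::::::
::::::::
:::ZZ:::
:::<ZZ::
::::ZZ::
::::::::
::::::::
::::::::
step 10: ::::::::
::::::::
::::::::
:::ZZ:::
::::ZZ::
:::vZZ::
::::::::
::::::::
::::::::
step 11: ::::::::
::::::::
::::::::
:::ZZ:::
::::ZZ::
::<ZZZ::
::::::::
::::::::
::::::::
step 12: ::::::::
::::::::
::::::::
:::ZZ:::
::^:ZZ::
::ZZZZ::
::::::::
::::::::
::::::::
step 13: ::::::::
::::::::
::::::::
:::ZZ:::
::Z>ZZ::
::ZZZZ::
::::::::
::::::::
::::::::
step 14: ::::::::
::::::::
::::::::
:::ZZ:::
::ZZZZ::
::ZvZZ::
::::::::
::::::::
::::::::
step 15: ::::::::
::::::::
::::::::
:::ZZ:::
::ZZZZ::
::Z:>Z::
::::::::
::::::::
::::::::
step 16: ::::::::
::::::::
::::::::
:::ZZ:::
::ZZ^Z::
::Z::Z::
::::::::
::::::::
::::::::
step 17: ::::::::
::::::::
::::::::
:::ZZ:::
::Z<:Z::
::Z::Z::
::::::::
::::::::
::::::::
step 18: ::::::::
::::::::
::::::::
:::ZZ:::
::Z::Z::
::Zv:Z::
::::::::
::::::::
::::::::
step 19: ::::::::
::::::::
::::::::
:::ZZ:::
::Z::Z::
::<Z:Z::
::::::::
::::::::
::::::::
step 20: ::::::::
::::::::
::::::::
:::ZZ:::
::Z::Z::
:::Z:Z::
::v:::::
::::::::
::::::::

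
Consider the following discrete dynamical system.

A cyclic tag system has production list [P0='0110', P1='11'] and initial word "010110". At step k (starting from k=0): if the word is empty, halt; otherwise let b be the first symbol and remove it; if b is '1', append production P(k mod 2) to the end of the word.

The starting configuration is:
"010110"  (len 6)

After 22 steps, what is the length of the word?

24

0) "010110"  (len 6)
1) "10110"  (len 5)
2) "011011"  (len 6)
3) "11011"  (len 5)
4) "101111"  (len 6)
5) "011110110"  (len 9)
6) "11110110"  (len 8)
7) "11101100110"  (len 11)
8) "110110011011"  (len 12)
9) "101100110110110"  (len 15)
10) "0110011011011011"  (len 16)
11) "110011011011011"  (len 15)
12) "1001101101101111"  (len 16)
13) "0011011011011110110"  (len 19)
14) "011011011011110110"  (len 18)
15) "11011011011110110"  (len 17)
16) "101101101111011011"  (len 18)
17) "011011011110110110110"  (len 21)
18) "11011011110110110110"  (len 20)
19) "10110111101101101100110"  (len 23)
20) "011011110110110110011011"  (len 24)
21) "11011110110110110011011"  (len 23)
22) "101111011011011001101111"  (len 24)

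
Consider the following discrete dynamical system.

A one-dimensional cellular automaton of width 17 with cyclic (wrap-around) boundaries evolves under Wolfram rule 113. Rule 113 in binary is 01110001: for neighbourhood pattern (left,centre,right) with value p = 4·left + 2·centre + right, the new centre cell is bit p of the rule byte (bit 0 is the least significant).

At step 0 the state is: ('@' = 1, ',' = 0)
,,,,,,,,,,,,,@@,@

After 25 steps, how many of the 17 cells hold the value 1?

step 0: ,,,,,,,,,,,,,@@,@
step 1: @@@@@@@@@@@@,,@@,
step 2: ,,,,,,,,,,,@@,,@@
step 3: @@@@@@@@@@,,@@,,@
step 4: ,,,,,,,,,@@,,@@,,
step 5: @@@@@@@@,,@@,,@@@
step 6: ,,,,,,,@@,,@@,,,,
step 7: @@@@@@,,@@,,@@@@@
step 8: ,,,,,@@,,@@,,,,,,
step 9: @@@@,,@@,,@@@@@@@
step 10: ,,,@@,,@@,,,,,,,,
step 11: @@,,@@,,@@@@@@@@@
step 12: ,@@,,@@,,,,,,,,,,
step 13: ,,@@,,@@@@@@@@@@@
step 14: @,,@@,,,,,,,,,,,@
step 15: @@,,@@@@@@@@@@@,,
step 16: ,@@,,,,,,,,,,,@@,
step 17: ,,@@@@@@@@@@@,,@@
step 18: @,,,,,,,,,,,@@,,@
step 19: @@@@@@@@@@@,,@@,,
step 20: ,,,,,,,,,,@@,,@@,
step 21: @@@@@@@@@,,@@,,@@
step 22: ,,,,,,,,@@,,@@,,,
step 23: @@@@@@@,,@@,,@@@@
step 24: ,,,,,,@@,,@@,,,,,
step 25: @@@@@,,@@,,@@@@@@

13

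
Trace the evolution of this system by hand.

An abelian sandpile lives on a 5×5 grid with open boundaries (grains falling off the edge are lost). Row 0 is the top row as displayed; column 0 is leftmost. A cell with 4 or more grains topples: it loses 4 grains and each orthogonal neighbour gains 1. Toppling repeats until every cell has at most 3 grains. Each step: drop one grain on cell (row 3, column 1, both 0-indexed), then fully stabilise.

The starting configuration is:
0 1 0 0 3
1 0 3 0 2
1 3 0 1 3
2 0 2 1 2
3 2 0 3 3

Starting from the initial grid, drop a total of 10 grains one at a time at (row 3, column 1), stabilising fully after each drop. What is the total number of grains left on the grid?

step 0: 0 1 0 0 3
1 0 3 0 2
1 3 0 1 3
2 0 2 1 2
3 2 0 3 3
step 1: 0 1 0 0 3
1 0 3 0 2
1 3 0 1 3
2 1 2 1 2
3 2 0 3 3
step 2: 0 1 0 0 3
1 0 3 0 2
1 3 0 1 3
2 2 2 1 2
3 2 0 3 3
step 3: 0 1 0 0 3
1 0 3 0 2
1 3 0 1 3
2 3 2 1 2
3 2 0 3 3
step 4: 0 1 0 0 3
1 1 3 0 2
2 0 1 1 3
3 1 3 1 2
3 3 0 3 3
step 5: 0 1 0 0 3
1 1 3 0 2
2 0 1 1 3
3 2 3 1 2
3 3 0 3 3
step 6: 0 1 0 0 3
1 1 3 0 2
2 0 1 1 3
3 3 3 1 2
3 3 0 3 3
step 7: 0 1 0 0 3
1 1 3 0 2
3 1 2 1 3
1 3 0 2 2
1 1 2 3 3
step 8: 0 1 0 0 3
1 1 3 0 2
3 2 2 1 3
2 0 1 2 2
1 2 2 3 3
step 9: 0 1 0 0 3
1 1 3 0 2
3 2 2 1 3
2 1 1 2 2
1 2 2 3 3
step 10: 0 1 0 0 3
1 1 3 0 2
3 2 2 1 3
2 2 1 2 2
1 2 2 3 3

42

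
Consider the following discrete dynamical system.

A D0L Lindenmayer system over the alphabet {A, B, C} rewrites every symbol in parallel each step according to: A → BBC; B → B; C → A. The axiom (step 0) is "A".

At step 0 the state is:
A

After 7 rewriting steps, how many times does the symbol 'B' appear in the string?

[0] A
[1] BBC
[2] BBA
[3] BBBBC
[4] BBBBA
[5] BBBBBBC
[6] BBBBBBA
[7] BBBBBBBBC

8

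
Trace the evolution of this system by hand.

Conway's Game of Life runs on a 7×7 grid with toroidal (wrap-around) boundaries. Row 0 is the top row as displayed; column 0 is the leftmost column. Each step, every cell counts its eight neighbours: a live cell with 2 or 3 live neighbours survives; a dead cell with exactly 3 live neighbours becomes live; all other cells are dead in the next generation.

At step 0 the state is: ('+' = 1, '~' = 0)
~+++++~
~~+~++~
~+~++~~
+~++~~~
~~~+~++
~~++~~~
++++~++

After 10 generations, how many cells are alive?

8

step 0: ~+++++~
~~+~++~
~+~++~~
+~++~~~
~~~+~++
~~++~~~
++++~++
step 1: ~~~~~~~
~~~~~~~
~+~~~+~
++~~~++
~+~~~~+
~~~~~~~
+~~~~++
step 2: ~~~~~~+
~~~~~~~
~+~~~+~
~++~~+~
~+~~~++
~~~~~+~
~~~~~~+
step 3: ~~~~~~~
~~~~~~~
~++~~~~
~++~++~
+++~+++
+~~~~+~
~~~~~++
step 4: ~~~~~~~
~~~~~~~
~+++~~~
~~~~+~~
~~+~~~~
~~~~~~~
~~~~~++
step 5: ~~~~~~~
~~+~~~~
~~++~~~
~+~~~~~
~~~~~~~
~~~~~~~
~~~~~~~
step 6: ~~~~~~~
~~++~~~
~+++~~~
~~+~~~~
~~~~~~~
~~~~~~~
~~~~~~~
step 7: ~~~~~~~
~+~+~~~
~+~~~~~
~+++~~~
~~~~~~~
~~~~~~~
~~~~~~~
step 8: ~~~~~~~
~~+~~~~
++~+~~~
~++~~~~
~~+~~~~
~~~~~~~
~~~~~~~
step 9: ~~~~~~~
~++~~~~
+~~+~~~
+~~+~~~
~++~~~~
~~~~~~~
~~~~~~~
step 10: ~~~~~~~
~++~~~~
+~~+~~~
+~~+~~~
~++~~~~
~~~~~~~
~~~~~~~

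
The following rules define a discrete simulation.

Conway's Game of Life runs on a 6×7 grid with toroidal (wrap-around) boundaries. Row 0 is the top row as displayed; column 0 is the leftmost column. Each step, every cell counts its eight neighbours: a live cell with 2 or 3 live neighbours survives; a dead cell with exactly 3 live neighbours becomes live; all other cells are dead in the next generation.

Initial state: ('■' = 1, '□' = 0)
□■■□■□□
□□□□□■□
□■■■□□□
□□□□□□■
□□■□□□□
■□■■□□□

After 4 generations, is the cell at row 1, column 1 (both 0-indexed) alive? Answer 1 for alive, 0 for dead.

[0] □■■□■□□
□□□□□■□
□■■■□□□
□□□□□□■
□□■□□□□
■□■■□□□
[1] □■■□■□□
□□□□■□□
□□■□□□□
□■□■□□□
□■■■□□□
□□□□□□□
[2] □□□■□□□
□■■□□□□
□□■■□□□
□■□■□□□
□■□■□□□
□□□□□□□
[3] □□■□□□□
□■□□□□□
□□□■□□□
□■□■■□□
□□□□□□□
□□■□□□□
[4] □■■□□□□
□□■□□□□
□□□■■□□
□□■■■□□
□□■■□□□
□□□□□□□

0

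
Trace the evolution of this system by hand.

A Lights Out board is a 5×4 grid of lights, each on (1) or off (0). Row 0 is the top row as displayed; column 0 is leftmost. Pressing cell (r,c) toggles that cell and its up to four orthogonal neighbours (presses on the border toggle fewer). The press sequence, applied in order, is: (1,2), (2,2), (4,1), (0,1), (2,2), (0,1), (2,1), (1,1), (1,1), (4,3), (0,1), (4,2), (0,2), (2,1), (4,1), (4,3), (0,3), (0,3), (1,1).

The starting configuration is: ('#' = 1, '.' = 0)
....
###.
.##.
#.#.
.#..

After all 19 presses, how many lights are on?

8

[0] ....
###.
.##.
#.#.
.#..
[1] ..#.
#..#
.#..
#.#.
.#..
[2] ..#.
#.##
..##
#...
.#..
[3] ..#.
#.##
..##
##..
#.#.
[4] ##..
####
..##
##..
#.#.
[5] ##..
##.#
.#..
###.
#.#.
[6] ..#.
#..#
.#..
###.
#.#.
[7] ..#.
##.#
#.#.
#.#.
#.#.
[8] .##.
..##
###.
#.#.
#.#.
[9] ..#.
##.#
#.#.
#.#.
#.#.
[10] ..#.
##.#
#.#.
#.##
#..#
[11] ##..
#..#
#.#.
#.##
#..#
[12] ##..
#..#
#.#.
#..#
###.
[13] #.##
#.##
#.#.
#..#
###.
[14] #.##
####
.#..
##.#
###.
[15] #.##
####
.#..
#..#
....
[16] #.##
####
.#..
#...
..##
[17] #...
###.
.#..
#...
..##
[18] #.##
####
.#..
#...
..##
[19] ####
...#
....
#...
..##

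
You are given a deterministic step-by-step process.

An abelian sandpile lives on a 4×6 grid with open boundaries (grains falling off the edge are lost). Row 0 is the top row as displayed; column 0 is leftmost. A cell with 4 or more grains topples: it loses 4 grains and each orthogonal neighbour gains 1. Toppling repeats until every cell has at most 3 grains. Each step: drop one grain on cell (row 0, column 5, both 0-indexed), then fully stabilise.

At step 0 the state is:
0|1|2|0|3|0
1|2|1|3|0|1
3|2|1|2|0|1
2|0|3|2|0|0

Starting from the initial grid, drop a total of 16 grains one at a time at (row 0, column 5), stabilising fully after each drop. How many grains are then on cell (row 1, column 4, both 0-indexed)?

t=0: 0|1|2|0|3|0
1|2|1|3|0|1
3|2|1|2|0|1
2|0|3|2|0|0
t=1: 0|1|2|0|3|1
1|2|1|3|0|1
3|2|1|2|0|1
2|0|3|2|0|0
t=2: 0|1|2|0|3|2
1|2|1|3|0|1
3|2|1|2|0|1
2|0|3|2|0|0
t=3: 0|1|2|0|3|3
1|2|1|3|0|1
3|2|1|2|0|1
2|0|3|2|0|0
t=4: 0|1|2|1|0|1
1|2|1|3|1|2
3|2|1|2|0|1
2|0|3|2|0|0
t=5: 0|1|2|1|0|2
1|2|1|3|1|2
3|2|1|2|0|1
2|0|3|2|0|0
t=6: 0|1|2|1|0|3
1|2|1|3|1|2
3|2|1|2|0|1
2|0|3|2|0|0
t=7: 0|1|2|1|1|0
1|2|1|3|1|3
3|2|1|2|0|1
2|0|3|2|0|0
t=8: 0|1|2|1|1|1
1|2|1|3|1|3
3|2|1|2|0|1
2|0|3|2|0|0
t=9: 0|1|2|1|1|2
1|2|1|3|1|3
3|2|1|2|0|1
2|0|3|2|0|0
t=10: 0|1|2|1|1|3
1|2|1|3|1|3
3|2|1|2|0|1
2|0|3|2|0|0
t=11: 0|1|2|1|2|1
1|2|1|3|2|0
3|2|1|2|0|2
2|0|3|2|0|0
t=12: 0|1|2|1|2|2
1|2|1|3|2|0
3|2|1|2|0|2
2|0|3|2|0|0
t=13: 0|1|2|1|2|3
1|2|1|3|2|0
3|2|1|2|0|2
2|0|3|2|0|0
t=14: 0|1|2|1|3|0
1|2|1|3|2|1
3|2|1|2|0|2
2|0|3|2|0|0
t=15: 0|1|2|1|3|1
1|2|1|3|2|1
3|2|1|2|0|2
2|0|3|2|0|0
t=16: 0|1|2|1|3|2
1|2|1|3|2|1
3|2|1|2|0|2
2|0|3|2|0|0

2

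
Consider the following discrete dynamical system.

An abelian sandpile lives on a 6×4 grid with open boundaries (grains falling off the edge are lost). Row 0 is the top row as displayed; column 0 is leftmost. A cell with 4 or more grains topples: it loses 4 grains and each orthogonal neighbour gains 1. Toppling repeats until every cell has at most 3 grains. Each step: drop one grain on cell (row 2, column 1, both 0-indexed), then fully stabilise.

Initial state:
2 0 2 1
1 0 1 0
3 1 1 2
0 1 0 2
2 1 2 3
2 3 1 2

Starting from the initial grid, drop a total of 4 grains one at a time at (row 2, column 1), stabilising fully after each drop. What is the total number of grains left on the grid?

gen 0: 2 0 2 1
1 0 1 0
3 1 1 2
0 1 0 2
2 1 2 3
2 3 1 2
gen 1: 2 0 2 1
1 0 1 0
3 2 1 2
0 1 0 2
2 1 2 3
2 3 1 2
gen 2: 2 0 2 1
1 0 1 0
3 3 1 2
0 1 0 2
2 1 2 3
2 3 1 2
gen 3: 2 0 2 1
2 1 1 0
0 1 2 2
1 2 0 2
2 1 2 3
2 3 1 2
gen 4: 2 0 2 1
2 1 1 0
0 2 2 2
1 2 0 2
2 1 2 3
2 3 1 2

36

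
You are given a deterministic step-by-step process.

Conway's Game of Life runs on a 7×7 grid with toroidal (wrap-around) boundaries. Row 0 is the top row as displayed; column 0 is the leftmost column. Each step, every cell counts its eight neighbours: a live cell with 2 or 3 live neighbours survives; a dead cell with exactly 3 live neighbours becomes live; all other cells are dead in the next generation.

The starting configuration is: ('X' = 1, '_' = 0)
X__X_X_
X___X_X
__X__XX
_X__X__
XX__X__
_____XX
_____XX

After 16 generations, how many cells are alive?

10

gen 0: X__X_X_
X___X_X
__X__XX
_X__X__
XX__X__
_____XX
_____XX
gen 1: X______
XX_XX__
_X_XX_X
_XXXX_X
XX__X_X
____X__
X______
gen 2: X_____X
_X_XXXX
______X
______X
_X__X_X
_X___XX
_______
gen 3: X___X_X
____X__
____X_X
______X
______X
_____XX
_____X_
gen 4: ____X_X
X__XX_X
_______
X_____X
X_____X
_____XX
X___X__
gen 5: ____X_X
X__XX_X
_____X_
X_____X
_______
_____X_
X___X__
gen 6: ____X_X
X__XX_X
____XX_
______X
______X
_______
____X_X
gen 7: ____X_X
X__X__X
X__XX__
______X
_______
_____X_
_______
gen 8: X____XX
X__X__X
X__XXX_
_______
_______
_______
_____X_
gen 9: X___XX_
_X_X___
X__XXX_
____X__
_______
_______
_____X_
gen 10: ____XXX
XXXX___
__XX_X_
___XXX_
_______
_______
____XXX
gen 11: _XX____
XX_____
_____XX
__XX_X_
____X__
_____X_
____X_X
gen 12: _XX____
XXX___X
XXX_XXX
___X_XX
___XXX_
____XX_
_____X_
gen 13: __X___X
_______
____X__
_X_____
___X___
___X__X
____XX_
gen 14: _____X_
_______
_______
_______
__X____
___X_X_
___XXXX
gen 15: _____XX
_______
_______
_______
_______
__XX_XX
___X__X
gen 16: _____XX
_______
_______
_______
_______
__XXXXX
X_XX___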